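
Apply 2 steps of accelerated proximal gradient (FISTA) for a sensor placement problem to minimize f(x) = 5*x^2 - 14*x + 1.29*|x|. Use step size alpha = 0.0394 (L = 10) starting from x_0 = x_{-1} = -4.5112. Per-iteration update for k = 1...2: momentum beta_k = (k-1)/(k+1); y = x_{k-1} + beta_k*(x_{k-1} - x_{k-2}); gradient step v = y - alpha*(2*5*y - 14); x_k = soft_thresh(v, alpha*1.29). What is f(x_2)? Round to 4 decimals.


FISTA on f(x) = 5*x^2 - 14*x + 1.29*|x|
L = 10, alpha = 0.0394
Iteration 1: beta = 0.0, y = -4.5112 + 0.0*(-4.5112 + 4.5112) = -4.5112
  grad(y) = -59.112, v = y - alpha*grad = -2.1822
  prox(v) = soft_thresh(-2.1822, 0.0508) = -2.1314
Iteration 2: beta = 0.3333, y = -2.1314 + 0.3333*(-2.1314 + 4.5112) = -1.3381
  grad(y) = -27.3808, v = y - alpha*grad = -0.2593
  prox(v) = soft_thresh(-0.2593, 0.0508) = -0.2085
f(x_2) = 5*(-0.2085)^2 - 14*(-0.2085) + 1.29*|-0.2085| = 3.4045


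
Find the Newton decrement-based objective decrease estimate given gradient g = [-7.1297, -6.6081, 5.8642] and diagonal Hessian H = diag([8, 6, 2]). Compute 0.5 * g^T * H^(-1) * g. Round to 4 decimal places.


Step 1: H is diagonal, so H^(-1) * g = [-0.8912, -1.1014, 2.9321].
Step 2: g^T H^(-1) g = sum_i g_i^2 / H_ii
  = (-7.1297)^2/8 + (-6.6081)^2/6 + (5.8642)^2/2
  = 6.3541 + 7.2778 + 17.1944 = 30.8263
Step 3: Objective decrease = 0.5 * g^T H^(-1) g = 15.4132


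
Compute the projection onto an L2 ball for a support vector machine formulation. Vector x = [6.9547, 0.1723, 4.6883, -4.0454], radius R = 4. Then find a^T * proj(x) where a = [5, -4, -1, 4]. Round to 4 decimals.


Step 1: Compute ||x|| (intermediates to 6 decimals).
||x|| = sqrt(6.9547^2 + 0.1723^2 + 4.6883^2 + (-4.0454)^2) = 9.31359
Step 2: Project.
Since ||x|| > R, scale = R/||x|| = 4/9.31359 = 0.42948, proj(x) = scale * x
proj(x) = [2.986905, 0.073999, 2.013531, -1.737418]
Step 3: Dot product.
a^T * proj(x) = 5*2.986905 - 4*0.073999 - 1*2.013531 + 4*(-1.737418) = 5.6753


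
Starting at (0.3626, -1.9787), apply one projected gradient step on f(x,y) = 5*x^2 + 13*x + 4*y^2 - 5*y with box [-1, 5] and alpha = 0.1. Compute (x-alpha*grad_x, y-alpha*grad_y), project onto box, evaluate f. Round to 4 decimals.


Step 1: Compute gradient at (0.3626, -1.9787).
grad_x = 2*5*0.3626 + 13 = 16.626
grad_y = 2*4*-1.9787 - 5 = -20.8296
Step 2: Gradient step.
x_raw = 0.3626 - 0.1*16.626 = -1.3
y_raw = -1.9787 - 0.1*-20.8296 = 0.1043
Step 3: Project onto [-1, 5].
x_proj = clip(-1.3) = -1.0
y_proj = clip(0.1043) = 0.1043
Step 4: Evaluate f.
f(-1.0, 0.1043) = -8.4778


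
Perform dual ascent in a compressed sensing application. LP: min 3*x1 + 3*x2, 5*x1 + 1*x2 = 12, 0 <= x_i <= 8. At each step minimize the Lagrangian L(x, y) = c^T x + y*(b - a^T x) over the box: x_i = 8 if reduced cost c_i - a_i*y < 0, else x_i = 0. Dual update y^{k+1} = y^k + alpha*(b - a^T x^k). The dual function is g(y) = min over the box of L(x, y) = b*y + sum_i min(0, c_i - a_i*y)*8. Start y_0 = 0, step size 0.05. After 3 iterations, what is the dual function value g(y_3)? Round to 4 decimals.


Dual ascent for LP: min 3*x1 + 3*x2, 5*x1 + 1*x2 = 12, 0 <= x_i <= 8
Step 1: y^k = 0.0, reduced costs: (3.0, 3.0)
  x^k = (0.0, 0.0), subgradient = b - a^T x = 12.0
  y^{k+1} = 0.0 + 0.05*12.0 = 0.6
Step 2: y^k = 0.6, reduced costs: (0.0, 2.4)
  x^k = (0.0, 0.0), subgradient = b - a^T x = 12.0
  y^{k+1} = 0.6 + 0.05*12.0 = 1.2
Step 3: y^k = 1.2, reduced costs: (-3.0, 1.8)
  x^k = (8.0, 0.0), subgradient = b - a^T x = -28.0
  y^{k+1} = 1.2 + 0.05*-28.0 = -0.2
Dual objective at y_3 = -0.2: reduced costs (4.0, 3.2), box minimizer x = (0.0, 0.0)
g(y_3) = b*y + (c1 - a1*y)*x1 + (c2 - a2*y)*x2 = 12*(-0.2) + 4.0*0.0 + 3.2*0.0 = -2.4 + 0.0 + 0.0 = -2.4


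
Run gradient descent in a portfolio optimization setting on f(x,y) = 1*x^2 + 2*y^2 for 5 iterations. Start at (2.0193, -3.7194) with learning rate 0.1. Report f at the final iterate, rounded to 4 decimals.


Gradient descent on f(x,y) = 1*x^2 + 2*y^2.
Starting point: (2.0193, -3.7194), alpha = 0.1
Step 1: grad_x = 2*1*2.0193 = 4.0386, grad_y = 2*2*-3.7194 = -14.8776
  x_1 = 2.0193 - 0.1*4.0386 = 1.6154
  y_1 = -3.7194 - 0.1*-14.8776 = -2.2316
Step 2: grad_x = 2*1*1.6154 = 3.2309, grad_y = 2*2*-2.2316 = -8.9266
  x_2 = 1.6154 - 0.1*3.2309 = 1.2924
  y_2 = -2.2316 - 0.1*-8.9266 = -1.339
Step 3: grad_x = 2*1*1.2924 = 2.5847, grad_y = 2*2*-1.339 = -5.3559
  x_3 = 1.2924 - 0.1*2.5847 = 1.0339
  y_3 = -1.339 - 0.1*-5.3559 = -0.8034
Step 4: grad_x = 2*1*1.0339 = 2.0678, grad_y = 2*2*-0.8034 = -3.2136
  x_4 = 1.0339 - 0.1*2.0678 = 0.8271
  y_4 = -0.8034 - 0.1*-3.2136 = -0.482
Step 5: grad_x = 2*1*0.8271 = 1.6542, grad_y = 2*2*-0.482 = -1.9281
  x_5 = 0.8271 - 0.1*1.6542 = 0.6617
  y_5 = -0.482 - 0.1*-1.9281 = -0.2892
f(0.6617, -0.2892) = 1*0.6617^2 + 2*(-0.2892)^2 = 0.6051


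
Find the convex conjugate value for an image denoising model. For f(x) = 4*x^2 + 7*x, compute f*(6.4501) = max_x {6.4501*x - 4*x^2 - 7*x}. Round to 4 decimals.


f*(y) = sup_x {y*x - a*x^2 - b*x} = sup_x {(y-b)*x - a*x^2}
FOC: (y - b) - 2a*x = 0 => x* = (y - b)/(2a)
x* = (6.4501 - 7)/(2*4) = -0.0687
f*(6.4501) = (y-b)^2/(4a) = (6.4501 - 7)^2/(4*4)
= 0.3024/16 = 0.0189


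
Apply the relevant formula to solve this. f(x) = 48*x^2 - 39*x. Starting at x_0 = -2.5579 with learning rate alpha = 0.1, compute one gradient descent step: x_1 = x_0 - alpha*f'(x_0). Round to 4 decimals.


We compute the gradient at x_0 and apply the update.
f'(x) = 96*x - 39
f'(-2.5579) = 96*-2.5579 - 39 = -284.5584
x_1 = -2.5579 - 0.1*-284.5584 = 25.8979


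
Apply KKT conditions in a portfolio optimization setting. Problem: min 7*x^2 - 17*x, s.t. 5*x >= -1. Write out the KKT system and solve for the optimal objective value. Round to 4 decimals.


Step 1: Try lambda = 0 (constraint inactive).
Stationarity: 2*7*x - 17 = 0
x* = 17/(2*7) = 17/14 = 1.2143 (rounded; the exact value 17/14 is used below)
Check constraint: 5*1.2143 = 6.0715 >= -1 -- satisfied.
Step 2: Compute optimal value.
f(x*) = 7*(17/14)^2 - 17*(17/14) = -10.3214


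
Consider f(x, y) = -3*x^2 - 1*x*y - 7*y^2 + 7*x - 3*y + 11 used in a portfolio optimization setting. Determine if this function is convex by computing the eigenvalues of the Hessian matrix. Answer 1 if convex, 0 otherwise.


The Hessian of f(x,y) = -3*x^2 - 1*x*y - 7*y^2 + 7*x - 3*y + 11 is:
H = [[-6, -1], [-1, -14]]
Trace = -6 - 14 = -20
Determinant = -6*-14 - (-1)^2 = 83
Discriminant = (-20)^2 - 4*83 = 68.0
Eigenvalues: lambda_1 = -14.1231, lambda_2 = -5.8769
The function is not convex.

0


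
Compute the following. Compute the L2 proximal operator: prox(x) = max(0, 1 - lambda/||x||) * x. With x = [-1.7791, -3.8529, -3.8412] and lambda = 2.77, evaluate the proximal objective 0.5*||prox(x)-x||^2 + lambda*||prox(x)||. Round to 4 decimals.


Step 1: Compute ||x||.
||x|| = 5.7241
Step 2: Compute scaling factor.
scale = max(0, 1 - 2.77/5.7241) = 0.5161
Step 3: prox(x) = [-0.9182, -1.9884, -1.9824]
||prox(x)|| = 2.9541
Step 4: Proximal objective.
0.5*||prox-x||^2 = 3.8365
lambda*||prox|| = 8.1829
Total = 12.0192


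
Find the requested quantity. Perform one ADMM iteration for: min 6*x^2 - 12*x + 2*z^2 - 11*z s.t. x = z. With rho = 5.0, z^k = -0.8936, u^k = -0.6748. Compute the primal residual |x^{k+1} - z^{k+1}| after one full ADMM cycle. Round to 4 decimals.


ADMM iteration with rho = 5.0, z^k = -0.8936, u^k = -0.6748
Step 1: x-update.
Minimize 6*x^2 - 12*x + (5.0/2)*(x + 0.8936 - 0.6748)^2
FOC: (2*6 + 5.0)*x = 12 + 5.0*(-0.8936 + 0.6748)
x^{k+1} = 0.6415
Step 2: z-update.
Minimize 2*z^2 - 11*z + (5.0/2)*(0.6415 - z - 0.6748)^2
FOC: (2*2 + 5.0)*z = 11 + 5.0*(0.6415 - 0.6748)
z^{k+1} = 1.2037
Step 3: u-update.
u^{k+1} = -0.6748 + 0.6415 - 1.2037 = -1.237
Step 4: Primal residual = |0.6415 - 1.2037| = 0.5622


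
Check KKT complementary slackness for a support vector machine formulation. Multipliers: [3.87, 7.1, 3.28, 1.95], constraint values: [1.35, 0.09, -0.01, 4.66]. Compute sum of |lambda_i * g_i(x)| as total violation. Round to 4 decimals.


KKT complementary slackness check:
lambda_1 * g_1 = 3.87 * 1.35 = 5.2245
lambda_2 * g_2 = 7.1 * 0.09 = 0.639
lambda_3 * g_3 = 3.28 * -0.01 = -0.0328
lambda_4 * g_4 = 1.95 * 4.66 = 9.087
Total violation = 5.2245 + 0.639 + 0.0328 + 9.087 = 14.9833


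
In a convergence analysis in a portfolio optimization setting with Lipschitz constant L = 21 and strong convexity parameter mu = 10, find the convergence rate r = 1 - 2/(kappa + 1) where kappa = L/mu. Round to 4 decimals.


Step 1: Compute the condition number.
kappa = L/mu = 21/10 = 2.1
Step 2: Compute the convergence rate.
r = 1 - 2/(kappa + 1) = 1 - 2*mu/(L + mu) = (L - mu)/(L + mu) = 11/31 = 0.3548


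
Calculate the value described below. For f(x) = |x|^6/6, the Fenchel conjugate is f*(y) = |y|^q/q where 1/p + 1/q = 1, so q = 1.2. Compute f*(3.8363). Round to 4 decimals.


The conjugate exponent q satisfies 1/p + 1/q = 1.
p = 6, so q = 6/(6 - 1) = 1.2
|y|^q = 3.8363^1.2 = 5.0199
f*(3.8363) = 5.0199 / 1.2 = 4.1833


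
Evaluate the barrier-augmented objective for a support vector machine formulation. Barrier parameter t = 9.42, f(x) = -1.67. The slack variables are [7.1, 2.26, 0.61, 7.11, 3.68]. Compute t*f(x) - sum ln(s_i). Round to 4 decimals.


Step 1: Compute log-barrier.
ln values: [1.9601, 0.8154, -0.4943, 1.9615, 1.3029]
phi = -(1.9601 + 0.8154 - 0.4943 + 1.9615 + 1.3029) = -5.5456
Step 2: Compute augmented objective.
t*f(x) = 9.42*-1.67 = -15.7314
Total = -15.7314 - 5.5456 = -21.277


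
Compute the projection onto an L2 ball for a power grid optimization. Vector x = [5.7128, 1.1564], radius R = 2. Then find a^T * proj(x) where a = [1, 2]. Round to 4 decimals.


Step 1: Compute ||x|| (intermediates to 6 decimals).
||x|| = sqrt(5.7128^2 + 1.1564^2) = 5.828666
Step 2: Project.
Since ||x|| > R, scale = R/||x|| = 2/5.828666 = 0.343132, proj(x) = scale * x
proj(x) = [1.960244, 0.396798]
Step 3: Dot product.
a^T * proj(x) = 1*1.960244 + 2*0.396798 = 2.7538


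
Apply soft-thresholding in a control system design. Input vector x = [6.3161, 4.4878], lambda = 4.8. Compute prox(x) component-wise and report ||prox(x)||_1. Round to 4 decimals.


Soft-thresholding with lambda = 4.8:
prox(6.3161) = sign(6.3161)*max(|6.3161| - 4.8, 0) = 1.5161
prox(4.4878) = sign(4.4878)*max(|4.4878| - 4.8, 0) = 0.0
prox(x) = [1.5161, 0.0]
||prox(x)||_1 = 1.5161 + 0.0 = 1.5161


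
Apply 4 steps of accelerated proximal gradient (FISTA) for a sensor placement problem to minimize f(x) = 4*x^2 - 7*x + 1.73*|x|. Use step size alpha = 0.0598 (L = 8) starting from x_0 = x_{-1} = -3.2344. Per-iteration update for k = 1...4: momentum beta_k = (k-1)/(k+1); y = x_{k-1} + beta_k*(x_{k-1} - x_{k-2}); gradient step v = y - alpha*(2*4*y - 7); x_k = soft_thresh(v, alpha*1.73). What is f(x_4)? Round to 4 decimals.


FISTA on f(x) = 4*x^2 - 7*x + 1.73*|x|
L = 8, alpha = 0.0598
Iteration 1: beta = 0.0, y = -3.2344 + 0.0*(-3.2344 + 3.2344) = -3.2344
  grad(y) = -32.8752, v = y - alpha*grad = -1.2685
  prox(v) = soft_thresh(-1.2685, 0.1035) = -1.165
Iteration 2: beta = 0.3333, y = -1.165 + 0.3333*(-1.165 + 3.2344) = -0.4752
  grad(y) = -10.8017, v = y - alpha*grad = 0.1707
  prox(v) = soft_thresh(0.1707, 0.1035) = 0.0673
Iteration 3: beta = 0.5, y = 0.0673 + 0.5*(0.0673 + 1.165) = 0.6834
  grad(y) = -1.5327, v = y - alpha*grad = 0.7751
  prox(v) = soft_thresh(0.7751, 0.1035) = 0.6716
Iteration 4: beta = 0.6, y = 0.6716 + 0.6*(0.6716 - 0.0673) = 1.0342
  grad(y) = 1.2738, v = y - alpha*grad = 0.958
  prox(v) = soft_thresh(0.958, 0.1035) = 0.8546
f(x_4) = 4*0.8546^2 - 7*0.8546 + 1.73*|0.8546| = -1.5824


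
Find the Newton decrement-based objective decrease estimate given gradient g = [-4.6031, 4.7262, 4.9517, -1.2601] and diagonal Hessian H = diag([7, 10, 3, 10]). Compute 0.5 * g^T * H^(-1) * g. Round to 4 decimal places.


Step 1: H is diagonal, so H^(-1) * g = [-0.6576, 0.4726, 1.6506, -0.126].
Step 2: g^T H^(-1) g = sum_i g_i^2 / H_ii
  = (-4.6031)^2/7 + (4.7262)^2/10 + (4.9517)^2/3 + (-1.2601)^2/10
  = 3.0269 + 2.2337 + 8.1731 + 0.1588 = 13.5925
Step 3: Objective decrease = 0.5 * g^T H^(-1) g = 6.7963


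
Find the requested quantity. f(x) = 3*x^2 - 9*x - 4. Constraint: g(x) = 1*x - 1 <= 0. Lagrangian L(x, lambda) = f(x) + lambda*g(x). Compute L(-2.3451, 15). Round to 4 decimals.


Step 1: Evaluate f(x).
f(-2.3451) = 3*(-2.3451)^2 - 9*(-2.3451) - 4 = 33.6044
Step 2: Evaluate g(x).
g(-2.3451) = 1*-2.3451 - 1 = -3.3451
Step 3: Compute Lagrangian.
L = 33.6044 + 15*-3.3451 = -16.5721


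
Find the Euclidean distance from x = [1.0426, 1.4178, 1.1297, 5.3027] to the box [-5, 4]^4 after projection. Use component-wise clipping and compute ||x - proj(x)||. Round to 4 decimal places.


Project each component onto [-5, 4].
clip(1.0426) = 1.0426, clip(1.4178) = 1.4178, clip(1.1297) = 1.1297, clip(5.3027) = 4.0
Projection = [1.0426, 1.4178, 1.1297, 4.0]
Squared diffs: [0.0, 0.0, 0.0, 1.697]
Distance = sqrt(1.697) = 1.3027


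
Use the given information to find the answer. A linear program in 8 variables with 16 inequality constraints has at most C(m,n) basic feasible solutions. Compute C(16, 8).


Each vertex corresponds to some choice of n active constraints out of m, so the number of vertices is at most C(m, n) = m! / (n!(m-n)!).
m = 16, n = 8
Numerator: 16 * 15 * 14 * 13 * 12 * 11 * 10 * 9
Denominator: 8! = 40320
C(16, 8) = 12870


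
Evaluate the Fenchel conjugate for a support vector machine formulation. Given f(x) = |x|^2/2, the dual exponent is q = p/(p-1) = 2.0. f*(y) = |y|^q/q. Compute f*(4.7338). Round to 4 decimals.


The conjugate exponent q satisfies 1/p + 1/q = 1.
p = 2, so q = 2/(2 - 1) = 2.0
|y|^q = 4.7338^2.0 = 22.4089
f*(4.7338) = 22.4089 / 2.0 = 11.2044


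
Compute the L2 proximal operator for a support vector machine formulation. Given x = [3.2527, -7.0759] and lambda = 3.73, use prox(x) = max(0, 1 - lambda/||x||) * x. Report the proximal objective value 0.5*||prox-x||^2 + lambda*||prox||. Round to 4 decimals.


Step 1: Compute ||x||.
||x|| = 7.7877
Step 2: Compute scaling factor.
scale = max(0, 1 - 3.73/7.7877) = 0.521
Step 3: prox(x) = [1.6948, -3.6868]
||prox(x)|| = 4.0577
Step 4: Proximal objective.
0.5*||prox-x||^2 = 6.9565
lambda*||prox|| = 15.1352
Total = 22.0917


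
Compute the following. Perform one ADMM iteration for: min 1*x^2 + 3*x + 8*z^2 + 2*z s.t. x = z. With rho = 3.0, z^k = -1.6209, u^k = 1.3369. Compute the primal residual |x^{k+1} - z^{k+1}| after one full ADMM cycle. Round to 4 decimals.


ADMM iteration with rho = 3.0, z^k = -1.6209, u^k = 1.3369
Step 1: x-update.
Minimize 1*x^2 + 3*x + (3.0/2)*(x + 1.6209 + 1.3369)^2
FOC: (2*1 + 3.0)*x = -3 + 3.0*(-1.6209 - 1.3369)
x^{k+1} = -2.3747
Step 2: z-update.
Minimize 8*z^2 + 2*z + (3.0/2)*(-2.3747 - z + 1.3369)^2
FOC: (2*8 + 3.0)*z = -2 + 3.0*(-2.3747 + 1.3369)
z^{k+1} = -0.2691
Step 3: u-update.
u^{k+1} = 1.3369 - 2.3747 + 0.2691 = -0.7687
Step 4: Primal residual = |-2.3747 + 0.2691| = 2.1056


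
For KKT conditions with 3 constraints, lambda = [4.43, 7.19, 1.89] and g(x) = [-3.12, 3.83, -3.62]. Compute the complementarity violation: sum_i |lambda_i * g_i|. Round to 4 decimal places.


KKT complementary slackness check:
lambda_1 * g_1 = 4.43 * -3.12 = -13.8216
lambda_2 * g_2 = 7.19 * 3.83 = 27.5377
lambda_3 * g_3 = 1.89 * -3.62 = -6.8418
Total violation = 13.8216 + 27.5377 + 6.8418 = 48.2011


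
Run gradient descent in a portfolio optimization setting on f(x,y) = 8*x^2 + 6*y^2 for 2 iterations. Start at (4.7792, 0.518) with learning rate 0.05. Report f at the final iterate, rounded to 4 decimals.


Gradient descent on f(x,y) = 8*x^2 + 6*y^2.
Starting point: (4.7792, 0.518), alpha = 0.05
Step 1: grad_x = 2*8*4.7792 = 76.4672, grad_y = 2*6*0.518 = 6.216
  x_1 = 4.7792 - 0.05*76.4672 = 0.9558
  y_1 = 0.518 - 0.05*6.216 = 0.2072
Step 2: grad_x = 2*8*0.9558 = 15.2934, grad_y = 2*6*0.2072 = 2.4864
  x_2 = 0.9558 - 0.05*15.2934 = 0.1912
  y_2 = 0.2072 - 0.05*2.4864 = 0.0829
f(0.1912, 0.0829) = 8*0.1912^2 + 6*0.0829^2 = 0.3336


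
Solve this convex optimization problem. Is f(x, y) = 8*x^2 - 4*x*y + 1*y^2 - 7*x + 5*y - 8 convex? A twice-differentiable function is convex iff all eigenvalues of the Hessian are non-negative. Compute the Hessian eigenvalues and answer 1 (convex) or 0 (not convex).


The Hessian of f(x,y) = 8*x^2 - 4*x*y + 1*y^2 - 7*x + 5*y - 8 is:
H = [[16, -4], [-4, 2]]
Trace = 16 + 2 = 18
Determinant = 16*2 - (-4)^2 = 16
Discriminant = (18)^2 - 4*16 = 260.0
Eigenvalues: lambda_1 = 0.9377, lambda_2 = 17.0623
The function is convex.

1


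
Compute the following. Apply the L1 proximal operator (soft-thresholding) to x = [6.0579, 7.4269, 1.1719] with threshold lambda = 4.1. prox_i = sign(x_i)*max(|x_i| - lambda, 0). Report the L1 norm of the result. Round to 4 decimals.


Soft-thresholding with lambda = 4.1:
prox(6.0579) = sign(6.0579)*max(|6.0579| - 4.1, 0) = 1.9579
prox(7.4269) = sign(7.4269)*max(|7.4269| - 4.1, 0) = 3.3269
prox(1.1719) = sign(1.1719)*max(|1.1719| - 4.1, 0) = 0.0
prox(x) = [1.9579, 3.3269, 0.0]
||prox(x)||_1 = 1.9579 + 3.3269 + 0.0 = 5.2848


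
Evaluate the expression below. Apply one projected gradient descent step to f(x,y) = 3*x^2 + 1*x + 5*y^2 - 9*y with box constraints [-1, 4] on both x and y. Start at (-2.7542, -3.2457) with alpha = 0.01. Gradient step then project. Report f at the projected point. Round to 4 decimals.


Step 1: Compute gradient at (-2.7542, -3.2457).
grad_x = 2*3*-2.7542 + 1 = -15.5252
grad_y = 2*5*-3.2457 - 9 = -41.457
Step 2: Gradient step.
x_raw = -2.7542 - 0.01*-15.5252 = -2.5989
y_raw = -3.2457 - 0.01*-41.457 = -2.8311
Step 3: Project onto [-1, 4].
x_proj = clip(-2.5989) = -1.0
y_proj = clip(-2.8311) = -1.0
Step 4: Evaluate f.
f(-1.0, -1.0) = 16.0


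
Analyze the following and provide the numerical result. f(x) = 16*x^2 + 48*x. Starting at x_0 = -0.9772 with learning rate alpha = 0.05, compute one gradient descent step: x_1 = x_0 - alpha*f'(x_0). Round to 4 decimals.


We compute the gradient at x_0 and apply the update.
f'(x) = 32*x + 48
f'(-0.9772) = 32*-0.9772 + 48 = 16.7296
x_1 = -0.9772 - 0.05*16.7296 = -1.8137


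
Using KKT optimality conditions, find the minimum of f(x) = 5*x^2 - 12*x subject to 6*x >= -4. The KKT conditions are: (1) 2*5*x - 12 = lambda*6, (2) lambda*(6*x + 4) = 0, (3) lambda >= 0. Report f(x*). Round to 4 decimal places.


Step 1: Try lambda = 0 (constraint inactive).
Stationarity: 2*5*x - 12 = 0
x* = 12/(2*5) = 1.2
Check constraint: 6*1.2 = 7.2 >= -4 -- satisfied.
Step 2: Compute optimal value.
f(x*) = 5*1.2^2 - 12*1.2 = -7.2


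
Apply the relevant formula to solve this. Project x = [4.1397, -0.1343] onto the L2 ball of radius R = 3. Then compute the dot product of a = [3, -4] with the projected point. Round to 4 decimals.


Step 1: Compute ||x|| (intermediates to 6 decimals).
||x|| = sqrt(4.1397^2 + (-0.1343)^2) = 4.141878
Step 2: Project.
Since ||x|| > R, scale = R/||x|| = 3/4.141878 = 0.724309, proj(x) = scale * x
proj(x) = [2.998422, -0.097275]
Step 3: Dot product.
a^T * proj(x) = 3*2.998422 - 4*(-0.097275) = 9.3844


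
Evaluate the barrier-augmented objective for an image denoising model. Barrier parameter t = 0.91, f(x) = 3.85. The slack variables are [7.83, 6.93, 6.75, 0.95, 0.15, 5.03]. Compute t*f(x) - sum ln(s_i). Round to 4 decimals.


Step 1: Compute log-barrier.
ln values: [2.058, 1.9359, 1.9095, -0.0513, -1.8971, 1.6154]
phi = -(2.058 + 1.9359 + 1.9095 - 0.0513 - 1.8971 + 1.6154) = -5.5704
Step 2: Compute augmented objective.
t*f(x) = 0.91*3.85 = 3.5035
Total = 3.5035 - 5.5704 = -2.0669


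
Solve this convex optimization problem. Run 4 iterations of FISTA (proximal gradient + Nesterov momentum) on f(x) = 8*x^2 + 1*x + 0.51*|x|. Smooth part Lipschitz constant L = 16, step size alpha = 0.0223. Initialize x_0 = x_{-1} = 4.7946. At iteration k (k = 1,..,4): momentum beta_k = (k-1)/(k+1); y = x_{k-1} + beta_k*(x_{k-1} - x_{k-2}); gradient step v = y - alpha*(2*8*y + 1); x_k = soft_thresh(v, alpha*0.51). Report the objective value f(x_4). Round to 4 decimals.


FISTA on f(x) = 8*x^2 + 1*x + 0.51*|x|
L = 16, alpha = 0.0223
Iteration 1: beta = 0.0, y = 4.7946 + 0.0*(4.7946 - 4.7946) = 4.7946
  grad(y) = 77.7136, v = y - alpha*grad = 3.0616
  prox(v) = soft_thresh(3.0616, 0.0114) = 3.0502
Iteration 2: beta = 0.3333, y = 3.0502 + 0.3333*(3.0502 - 4.7946) = 2.4688
  grad(y) = 40.5, v = y - alpha*grad = 1.5656
  prox(v) = soft_thresh(1.5656, 0.0114) = 1.5542
Iteration 3: beta = 0.5, y = 1.5542 + 0.5*(1.5542 - 3.0502) = 0.8062
  grad(y) = 13.8998, v = y - alpha*grad = 0.4963
  prox(v) = soft_thresh(0.4963, 0.0114) = 0.4849
Iteration 4: beta = 0.6, y = 0.4849 + 0.6*(0.4849 - 1.5542) = -0.1567
  grad(y) = -1.5072, v = y - alpha*grad = -0.1231
  prox(v) = soft_thresh(-0.1231, 0.0114) = -0.1117
f(x_4) = 8*(-0.1117)^2 + 1*(-0.1117) + 0.51*|-0.1117| = 0.0451


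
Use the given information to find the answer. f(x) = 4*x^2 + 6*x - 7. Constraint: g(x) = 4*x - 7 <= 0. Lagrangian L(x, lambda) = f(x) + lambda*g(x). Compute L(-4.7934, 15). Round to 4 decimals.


Step 1: Evaluate f(x).
f(-4.7934) = 4*(-4.7934)^2 + 6*(-4.7934) - 7 = 56.1463
Step 2: Evaluate g(x).
g(-4.7934) = 4*-4.7934 - 7 = -26.1736
Step 3: Compute Lagrangian.
L = 56.1463 + 15*-26.1736 = -336.4577


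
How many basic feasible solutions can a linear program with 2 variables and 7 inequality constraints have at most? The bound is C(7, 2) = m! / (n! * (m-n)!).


Each vertex corresponds to some choice of n active constraints out of m, so the number of vertices is at most C(m, n) = m! / (n!(m-n)!).
m = 7, n = 2
Numerator: 7 * 6
Denominator: 2! = 2
C(7, 2) = 21


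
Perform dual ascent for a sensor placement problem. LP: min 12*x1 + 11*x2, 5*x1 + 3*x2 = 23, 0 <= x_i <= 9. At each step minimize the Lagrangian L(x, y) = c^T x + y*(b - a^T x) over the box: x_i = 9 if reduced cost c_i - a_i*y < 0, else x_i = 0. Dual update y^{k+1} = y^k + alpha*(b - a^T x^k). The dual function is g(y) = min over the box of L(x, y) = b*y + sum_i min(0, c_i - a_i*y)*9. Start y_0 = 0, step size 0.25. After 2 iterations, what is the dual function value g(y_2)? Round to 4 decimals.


Dual ascent for LP: min 12*x1 + 11*x2, 5*x1 + 3*x2 = 23, 0 <= x_i <= 9
Step 1: y^k = 0.0, reduced costs: (12.0, 11.0)
  x^k = (0.0, 0.0), subgradient = b - a^T x = 23.0
  y^{k+1} = 0.0 + 0.25*23.0 = 5.75
Step 2: y^k = 5.75, reduced costs: (-16.75, -6.25)
  x^k = (9.0, 9.0), subgradient = b - a^T x = -49.0
  y^{k+1} = 5.75 + 0.25*-49.0 = -6.5
Dual objective at y_2 = -6.5: reduced costs (44.5, 30.5), box minimizer x = (0.0, 0.0)
g(y_2) = b*y + (c1 - a1*y)*x1 + (c2 - a2*y)*x2 = 23*(-6.5) + 44.5*0.0 + 30.5*0.0 = -149.5 + 0.0 + 0.0 = -149.5


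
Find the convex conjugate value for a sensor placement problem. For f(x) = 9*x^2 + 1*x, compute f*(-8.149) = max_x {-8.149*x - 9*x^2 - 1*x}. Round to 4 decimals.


f*(y) = sup_x {y*x - a*x^2 - b*x} = sup_x {(y-b)*x - a*x^2}
FOC: (y - b) - 2a*x = 0 => x* = (y - b)/(2a)
x* = (-8.149 - 1)/(2*9) = -0.5083
f*(-8.149) = (y-b)^2/(4a) = (-8.149 - 1)^2/(4*9)
= 83.7042/36 = 2.3251


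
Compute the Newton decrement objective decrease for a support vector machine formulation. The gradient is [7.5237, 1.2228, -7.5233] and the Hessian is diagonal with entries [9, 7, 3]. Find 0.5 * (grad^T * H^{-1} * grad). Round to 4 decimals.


Step 1: H is diagonal, so H^(-1) * g = [0.836, 0.1747, -2.5078].
Step 2: g^T H^(-1) g = sum_i g_i^2 / H_ii
  = (7.5237)^2/9 + (1.2228)^2/7 + (-7.5233)^2/3
  = 6.2896 + 0.2136 + 18.8667 = 25.3698
Step 3: Objective decrease = 0.5 * g^T H^(-1) g = 12.6849


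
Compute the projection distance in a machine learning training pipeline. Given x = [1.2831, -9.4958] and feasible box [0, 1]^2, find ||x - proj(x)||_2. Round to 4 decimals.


Project each component onto [0, 1].
clip(1.2831) = 1.0, clip(-9.4958) = 0.0
Projection = [1.0, 0.0]
Squared diffs: [0.0801, 90.1702]
Distance = sqrt(90.2503) = 9.5


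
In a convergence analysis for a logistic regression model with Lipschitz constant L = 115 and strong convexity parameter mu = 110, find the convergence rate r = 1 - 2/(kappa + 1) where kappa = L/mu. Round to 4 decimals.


Step 1: Compute the condition number.
kappa = L/mu = 115/110 = 1.0455
Step 2: Compute the convergence rate.
r = 1 - 2/(kappa + 1) = 1 - 2*mu/(L + mu) = (L - mu)/(L + mu) = 5/225 = 0.0222


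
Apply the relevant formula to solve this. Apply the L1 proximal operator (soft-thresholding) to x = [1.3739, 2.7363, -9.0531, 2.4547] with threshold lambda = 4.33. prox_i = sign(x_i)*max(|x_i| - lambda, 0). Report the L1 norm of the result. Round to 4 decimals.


Soft-thresholding with lambda = 4.33:
prox(1.3739) = sign(1.3739)*max(|1.3739| - 4.33, 0) = 0.0
prox(2.7363) = sign(2.7363)*max(|2.7363| - 4.33, 0) = 0.0
prox(-9.0531) = sign(-9.0531)*max(|-9.0531| - 4.33, 0) = -4.7231
prox(2.4547) = sign(2.4547)*max(|2.4547| - 4.33, 0) = 0.0
prox(x) = [0.0, 0.0, -4.7231, 0.0]
||prox(x)||_1 = 0.0 + 0.0 + 4.7231 + 0.0 = 4.7231


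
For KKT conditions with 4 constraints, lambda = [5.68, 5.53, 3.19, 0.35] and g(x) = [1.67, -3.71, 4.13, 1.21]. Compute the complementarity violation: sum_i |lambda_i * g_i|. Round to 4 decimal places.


KKT complementary slackness check:
lambda_1 * g_1 = 5.68 * 1.67 = 9.4856
lambda_2 * g_2 = 5.53 * -3.71 = -20.5163
lambda_3 * g_3 = 3.19 * 4.13 = 13.1747
lambda_4 * g_4 = 0.35 * 1.21 = 0.4235
Total violation = 9.4856 + 20.5163 + 13.1747 + 0.4235 = 43.6001


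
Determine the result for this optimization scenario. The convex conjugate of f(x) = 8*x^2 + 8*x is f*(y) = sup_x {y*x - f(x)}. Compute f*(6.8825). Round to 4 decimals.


f*(y) = sup_x {y*x - a*x^2 - b*x} = sup_x {(y-b)*x - a*x^2}
FOC: (y - b) - 2a*x = 0 => x* = (y - b)/(2a)
x* = (6.8825 - 8)/(2*8) = -0.0698
f*(6.8825) = (y-b)^2/(4a) = (6.8825 - 8)^2/(4*8)
= 1.2488/32 = 0.039


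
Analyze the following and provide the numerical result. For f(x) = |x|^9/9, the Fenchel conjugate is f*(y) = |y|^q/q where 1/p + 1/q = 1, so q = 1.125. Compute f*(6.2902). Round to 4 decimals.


The conjugate exponent q satisfies 1/p + 1/q = 1.
p = 9, so q = 9/(9 - 1) = 1.125
|y|^q = 6.2902^1.125 = 7.9158
f*(6.2902) = 7.9158 / 1.125 = 7.0363


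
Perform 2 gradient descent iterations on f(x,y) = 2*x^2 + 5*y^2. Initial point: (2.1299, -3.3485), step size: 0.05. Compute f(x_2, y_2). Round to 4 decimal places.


Gradient descent on f(x,y) = 2*x^2 + 5*y^2.
Starting point: (2.1299, -3.3485), alpha = 0.05
Step 1: grad_x = 2*2*2.1299 = 8.5196, grad_y = 2*5*-3.3485 = -33.485
  x_1 = 2.1299 - 0.05*8.5196 = 1.7039
  y_1 = -3.3485 - 0.05*-33.485 = -1.6743
Step 2: grad_x = 2*2*1.7039 = 6.8157, grad_y = 2*5*-1.6743 = -16.7425
  x_2 = 1.7039 - 0.05*6.8157 = 1.3631
  y_2 = -1.6743 - 0.05*-16.7425 = -0.8371
f(1.3631, -0.8371) = 2*1.3631^2 + 5*(-0.8371)^2 = 7.2202


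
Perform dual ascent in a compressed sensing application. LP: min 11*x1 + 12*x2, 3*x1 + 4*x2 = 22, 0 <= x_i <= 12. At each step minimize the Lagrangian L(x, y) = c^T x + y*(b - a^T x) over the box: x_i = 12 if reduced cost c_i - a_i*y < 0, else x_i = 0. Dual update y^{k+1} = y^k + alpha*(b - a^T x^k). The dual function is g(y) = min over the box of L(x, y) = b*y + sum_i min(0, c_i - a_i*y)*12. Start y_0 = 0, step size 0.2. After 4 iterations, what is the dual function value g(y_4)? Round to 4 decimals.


Dual ascent for LP: min 11*x1 + 12*x2, 3*x1 + 4*x2 = 22, 0 <= x_i <= 12
Step 1: y^k = 0.0, reduced costs: (11.0, 12.0)
  x^k = (0.0, 0.0), subgradient = b - a^T x = 22.0
  y^{k+1} = 0.0 + 0.2*22.0 = 4.4
Step 2: y^k = 4.4, reduced costs: (-2.2, -5.6)
  x^k = (12.0, 12.0), subgradient = b - a^T x = -62.0
  y^{k+1} = 4.4 + 0.2*-62.0 = -8.0
Step 3: y^k = -8.0, reduced costs: (35.0, 44.0)
  x^k = (0.0, 0.0), subgradient = b - a^T x = 22.0
  y^{k+1} = -8.0 + 0.2*22.0 = -3.6
Step 4: y^k = -3.6, reduced costs: (21.8, 26.4)
  x^k = (0.0, 0.0), subgradient = b - a^T x = 22.0
  y^{k+1} = -3.6 + 0.2*22.0 = 0.8
Dual objective at y_4 = 0.8: reduced costs (8.6, 8.8), box minimizer x = (0.0, 0.0)
g(y_4) = b*y + (c1 - a1*y)*x1 + (c2 - a2*y)*x2 = 22*0.8 + 8.6*0.0 + 8.8*0.0 = 17.6 + 0.0 + 0.0 = 17.6


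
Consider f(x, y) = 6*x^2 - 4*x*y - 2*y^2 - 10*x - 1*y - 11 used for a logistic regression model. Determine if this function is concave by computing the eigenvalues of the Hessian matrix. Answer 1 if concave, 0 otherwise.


The Hessian of f(x,y) = 6*x^2 - 4*x*y - 2*y^2 - 10*x - 1*y - 11 is:
H = [[12, -4], [-4, -4]]
Trace = 12 - 4 = 8
Determinant = 12*-4 - (-4)^2 = -64
Discriminant = (8)^2 - 4*-64 = 320.0
Eigenvalues: lambda_1 = -4.9443, lambda_2 = 12.9443
The function is not concave.

0


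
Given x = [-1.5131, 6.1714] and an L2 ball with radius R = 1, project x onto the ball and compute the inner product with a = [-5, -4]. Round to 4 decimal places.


Step 1: Compute ||x|| (intermediates to 6 decimals).
||x|| = sqrt((-1.5131)^2 + 6.1714^2) = 6.354184
Step 2: Project.
Since ||x|| > R, scale = R/||x|| = 1/6.354184 = 0.157377, proj(x) = scale * x
proj(x) = [-0.238127, 0.971236]
Step 3: Dot product.
a^T * proj(x) = -5*(-0.238127) - 4*0.971236 = -2.6943


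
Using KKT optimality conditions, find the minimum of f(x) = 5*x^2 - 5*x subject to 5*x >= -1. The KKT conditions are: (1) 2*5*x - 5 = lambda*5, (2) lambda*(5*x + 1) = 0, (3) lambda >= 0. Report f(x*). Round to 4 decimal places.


Step 1: Try lambda = 0 (constraint inactive).
Stationarity: 2*5*x - 5 = 0
x* = 5/(2*5) = 0.5
Check constraint: 5*0.5 = 2.5 >= -1 -- satisfied.
Step 2: Compute optimal value.
f(x*) = 5*0.5^2 - 5*0.5 = -1.25


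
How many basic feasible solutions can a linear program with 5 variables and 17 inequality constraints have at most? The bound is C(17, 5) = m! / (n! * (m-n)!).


Each vertex corresponds to some choice of n active constraints out of m, so the number of vertices is at most C(m, n) = m! / (n!(m-n)!).
m = 17, n = 5
Numerator: 17 * 16 * 15 * 14 * 13
Denominator: 5! = 120
C(17, 5) = 6188


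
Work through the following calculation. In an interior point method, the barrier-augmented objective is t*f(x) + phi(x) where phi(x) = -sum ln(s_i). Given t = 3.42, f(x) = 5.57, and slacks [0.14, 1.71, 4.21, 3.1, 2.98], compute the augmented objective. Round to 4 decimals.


Step 1: Compute log-barrier.
ln values: [-1.9661, 0.5365, 1.4375, 1.1314, 1.0919]
phi = -(-1.9661 + 0.5365 + 1.4375 + 1.1314 + 1.0919) = -2.2312
Step 2: Compute augmented objective.
t*f(x) = 3.42*5.57 = 19.0494
Total = 19.0494 - 2.2312 = 16.8182


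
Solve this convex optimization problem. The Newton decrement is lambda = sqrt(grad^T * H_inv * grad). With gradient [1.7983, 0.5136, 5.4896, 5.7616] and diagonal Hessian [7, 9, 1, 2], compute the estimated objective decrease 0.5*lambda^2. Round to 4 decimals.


Step 1: H is diagonal, so H^(-1) * g = [0.2569, 0.0571, 5.4896, 2.8808].
Step 2: g^T H^(-1) g = sum_i g_i^2 / H_ii
  = (1.7983)^2/7 + (0.5136)^2/9 + (5.4896)^2/1 + (5.7616)^2/2
  = 0.462 + 0.0293 + 30.1357 + 16.598 = 47.225
Step 3: Objective decrease = 0.5 * g^T H^(-1) g = 23.6125


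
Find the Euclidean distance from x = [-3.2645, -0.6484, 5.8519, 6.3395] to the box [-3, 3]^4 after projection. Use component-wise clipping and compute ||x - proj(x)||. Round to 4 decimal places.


Project each component onto [-3, 3].
clip(-3.2645) = -3.0, clip(-0.6484) = -0.6484, clip(5.8519) = 3.0, clip(6.3395) = 3.0
Projection = [-3.0, -0.6484, 3.0, 3.0]
Squared diffs: [0.07, 0.0, 8.1333, 11.1523]
Distance = sqrt(19.3556) = 4.3995


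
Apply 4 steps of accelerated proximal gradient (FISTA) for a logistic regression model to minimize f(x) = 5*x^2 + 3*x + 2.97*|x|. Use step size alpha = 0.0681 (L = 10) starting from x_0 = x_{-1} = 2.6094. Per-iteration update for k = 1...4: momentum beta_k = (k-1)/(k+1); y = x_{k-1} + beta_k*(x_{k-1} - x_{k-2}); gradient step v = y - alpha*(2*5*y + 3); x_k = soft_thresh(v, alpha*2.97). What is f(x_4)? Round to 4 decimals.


FISTA on f(x) = 5*x^2 + 3*x + 2.97*|x|
L = 10, alpha = 0.0681
Iteration 1: beta = 0.0, y = 2.6094 + 0.0*(2.6094 - 2.6094) = 2.6094
  grad(y) = 29.094, v = y - alpha*grad = 0.6281
  prox(v) = soft_thresh(0.6281, 0.2023) = 0.4258
Iteration 2: beta = 0.3333, y = 0.4258 + 0.3333*(0.4258 - 2.6094) = -0.302
  grad(y) = -0.0201, v = y - alpha*grad = -0.3006
  prox(v) = soft_thresh(-0.3006, 0.2023) = -0.0984
Iteration 3: beta = 0.5, y = -0.0984 + 0.5*(-0.0984 - 0.4258) = -0.3605
  grad(y) = -0.605, v = y - alpha*grad = -0.3193
  prox(v) = soft_thresh(-0.3193, 0.2023) = -0.117
Iteration 4: beta = 0.6, y = -0.117 + 0.6*(-0.117 + 0.0984) = -0.1282
  grad(y) = 1.7176, v = y - alpha*grad = -0.2452
  prox(v) = soft_thresh(-0.2452, 0.2023) = -0.043
f(x_4) = 5*(-0.043)^2 + 3*(-0.043) + 2.97*|-0.043| = 0.0079


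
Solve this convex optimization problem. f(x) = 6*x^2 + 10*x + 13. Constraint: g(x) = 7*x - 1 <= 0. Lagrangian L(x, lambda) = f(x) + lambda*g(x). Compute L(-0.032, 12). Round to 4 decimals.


Step 1: Evaluate f(x).
f(-0.032) = 6*(-0.032)^2 + 10*(-0.032) + 13 = 12.6861
Step 2: Evaluate g(x).
g(-0.032) = 7*-0.032 - 1 = -1.224
Step 3: Compute Lagrangian.
L = 12.6861 + 12*-1.224 = -2.0019


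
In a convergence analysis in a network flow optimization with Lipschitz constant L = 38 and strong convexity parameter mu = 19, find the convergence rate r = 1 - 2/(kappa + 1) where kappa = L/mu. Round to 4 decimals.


Step 1: Compute the condition number.
kappa = L/mu = 38/19 = 2.0
Step 2: Compute the convergence rate.
r = 1 - 2/(kappa + 1) = 1 - 2*mu/(L + mu) = (L - mu)/(L + mu) = 19/57 = 0.3333


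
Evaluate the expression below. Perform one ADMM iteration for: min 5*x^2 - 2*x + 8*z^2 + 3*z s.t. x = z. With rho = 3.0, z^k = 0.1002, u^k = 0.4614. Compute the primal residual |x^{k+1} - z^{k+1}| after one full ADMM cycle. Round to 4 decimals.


ADMM iteration with rho = 3.0, z^k = 0.1002, u^k = 0.4614
Step 1: x-update.
Minimize 5*x^2 - 2*x + (3.0/2)*(x - 0.1002 + 0.4614)^2
FOC: (2*5 + 3.0)*x = 2 + 3.0*(0.1002 - 0.4614)
x^{k+1} = 0.0705
Step 2: z-update.
Minimize 8*z^2 + 3*z + (3.0/2)*(0.0705 - z + 0.4614)^2
FOC: (2*8 + 3.0)*z = -3 + 3.0*(0.0705 + 0.4614)
z^{k+1} = -0.0739
Step 3: u-update.
u^{k+1} = 0.4614 + 0.0705 + 0.0739 = 0.6058
Step 4: Primal residual = |0.0705 + 0.0739| = 0.1444


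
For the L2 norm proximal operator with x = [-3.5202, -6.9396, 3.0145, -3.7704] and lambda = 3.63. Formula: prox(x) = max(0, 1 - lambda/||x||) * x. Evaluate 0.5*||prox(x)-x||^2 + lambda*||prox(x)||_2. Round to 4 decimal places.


Step 1: Compute ||x||.
||x|| = 9.1571
Step 2: Compute scaling factor.
scale = max(0, 1 - 3.63/9.1571) = 0.6036
Step 3: prox(x) = [-2.1247, -4.1887, 1.8195, -2.2758]
||prox(x)|| = 5.5271
Step 4: Proximal objective.
0.5*||prox-x||^2 = 6.5885
lambda*||prox|| = 20.0634
Total = 26.6519


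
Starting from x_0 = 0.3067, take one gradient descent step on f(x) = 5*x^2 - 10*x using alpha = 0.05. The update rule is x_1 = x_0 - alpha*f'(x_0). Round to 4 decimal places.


We compute the gradient at x_0 and apply the update.
f'(x) = 10*x - 10
f'(0.3067) = 10*0.3067 - 10 = -6.933
x_1 = 0.3067 - 0.05*-6.933 = 0.6534


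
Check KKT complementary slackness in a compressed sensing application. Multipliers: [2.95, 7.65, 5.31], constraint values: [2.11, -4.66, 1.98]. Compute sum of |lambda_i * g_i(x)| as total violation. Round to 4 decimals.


KKT complementary slackness check:
lambda_1 * g_1 = 2.95 * 2.11 = 6.2245
lambda_2 * g_2 = 7.65 * -4.66 = -35.649
lambda_3 * g_3 = 5.31 * 1.98 = 10.5138
Total violation = 6.2245 + 35.649 + 10.5138 = 52.3873


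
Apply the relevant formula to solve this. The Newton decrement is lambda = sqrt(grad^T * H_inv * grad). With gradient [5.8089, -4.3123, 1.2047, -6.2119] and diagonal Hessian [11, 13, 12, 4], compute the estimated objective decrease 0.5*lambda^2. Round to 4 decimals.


Step 1: H is diagonal, so H^(-1) * g = [0.5281, -0.3317, 0.1004, -1.553].
Step 2: g^T H^(-1) g = sum_i g_i^2 / H_ii
  = (5.8089)^2/11 + (-4.3123)^2/13 + (1.2047)^2/12 + (-6.2119)^2/4
  = 3.0676 + 1.4305 + 0.1209 + 9.6469 = 14.2659
Step 3: Objective decrease = 0.5 * g^T H^(-1) g = 7.1329


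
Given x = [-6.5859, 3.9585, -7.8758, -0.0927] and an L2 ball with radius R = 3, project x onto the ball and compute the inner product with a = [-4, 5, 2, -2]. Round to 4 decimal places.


Step 1: Compute ||x|| (intermediates to 6 decimals).
||x|| = sqrt((-6.5859)^2 + 3.9585^2 + (-7.8758)^2 + (-0.0927)^2) = 11.003664
Step 2: Project.
Since ||x|| > R, scale = R/||x|| = 3/11.003664 = 0.272636, proj(x) = scale * x
proj(x) = [-1.795553, 1.07923, -2.147227, -0.025273]
Step 3: Dot product.
a^T * proj(x) = -4*(-1.795553) + 5*1.07923 + 2*(-2.147227) - 2*(-0.025273) = 8.3345


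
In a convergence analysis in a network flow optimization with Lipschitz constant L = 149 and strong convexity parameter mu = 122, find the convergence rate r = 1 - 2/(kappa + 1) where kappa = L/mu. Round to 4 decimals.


Step 1: Compute the condition number.
kappa = L/mu = 149/122 = 1.2213
Step 2: Compute the convergence rate.
r = 1 - 2/(kappa + 1) = 1 - 2*mu/(L + mu) = (L - mu)/(L + mu) = 27/271 = 0.0996


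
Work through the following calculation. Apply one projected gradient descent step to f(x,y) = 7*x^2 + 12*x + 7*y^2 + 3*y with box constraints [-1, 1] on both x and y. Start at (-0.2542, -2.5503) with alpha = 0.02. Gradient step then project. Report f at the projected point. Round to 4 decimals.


Step 1: Compute gradient at (-0.2542, -2.5503).
grad_x = 2*7*-0.2542 + 12 = 8.4412
grad_y = 2*7*-2.5503 + 3 = -32.7042
Step 2: Gradient step.
x_raw = -0.2542 - 0.02*8.4412 = -0.423
y_raw = -2.5503 - 0.02*-32.7042 = -1.8962
Step 3: Project onto [-1, 1].
x_proj = clip(-0.423) = -0.423
y_proj = clip(-1.8962) = -1.0
Step 4: Evaluate f.
f(-0.423, -1.0) = 0.1764


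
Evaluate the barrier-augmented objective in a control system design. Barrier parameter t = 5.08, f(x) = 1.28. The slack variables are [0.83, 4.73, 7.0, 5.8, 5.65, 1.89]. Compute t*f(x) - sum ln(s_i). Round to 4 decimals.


Step 1: Compute log-barrier.
ln values: [-0.1863, 1.5539, 1.9459, 1.7579, 1.7317, 0.6366]
phi = -(-0.1863 + 1.5539 + 1.9459 + 1.7579 + 1.7317 + 0.6366) = -7.4396
Step 2: Compute augmented objective.
t*f(x) = 5.08*1.28 = 6.5024
Total = 6.5024 - 7.4396 = -0.9372


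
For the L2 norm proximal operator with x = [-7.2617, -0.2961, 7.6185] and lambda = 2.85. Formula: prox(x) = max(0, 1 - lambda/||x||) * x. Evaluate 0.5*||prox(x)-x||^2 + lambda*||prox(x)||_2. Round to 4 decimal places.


Step 1: Compute ||x||.
||x|| = 10.5291
Step 2: Compute scaling factor.
scale = max(0, 1 - 2.85/10.5291) = 0.7293
Step 3: prox(x) = [-5.2961, -0.216, 5.5563]
||prox(x)|| = 7.6791
Step 4: Proximal objective.
0.5*||prox-x||^2 = 4.0613
lambda*||prox|| = 21.8854
Total = 25.9466


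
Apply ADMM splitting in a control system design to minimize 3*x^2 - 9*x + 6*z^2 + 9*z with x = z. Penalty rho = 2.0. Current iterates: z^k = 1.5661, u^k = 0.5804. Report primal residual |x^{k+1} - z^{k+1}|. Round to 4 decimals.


ADMM iteration with rho = 2.0, z^k = 1.5661, u^k = 0.5804
Step 1: x-update.
Minimize 3*x^2 - 9*x + (2.0/2)*(x - 1.5661 + 0.5804)^2
FOC: (2*3 + 2.0)*x = 9 + 2.0*(1.5661 - 0.5804)
x^{k+1} = 1.3714
Step 2: z-update.
Minimize 6*z^2 + 9*z + (2.0/2)*(1.3714 - z + 0.5804)^2
FOC: (2*6 + 2.0)*z = -9 + 2.0*(1.3714 + 0.5804)
z^{k+1} = -0.364
Step 3: u-update.
u^{k+1} = 0.5804 + 1.3714 + 0.364 = 2.3159
Step 4: Primal residual = |1.3714 + 0.364| = 1.7355


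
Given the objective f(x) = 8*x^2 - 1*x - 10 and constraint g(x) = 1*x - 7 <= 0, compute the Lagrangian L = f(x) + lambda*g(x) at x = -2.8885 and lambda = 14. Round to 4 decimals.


Step 1: Evaluate f(x).
f(-2.8885) = 8*(-2.8885)^2 - 1*(-2.8885) - 10 = 59.636
Step 2: Evaluate g(x).
g(-2.8885) = 1*-2.8885 - 7 = -9.8885
Step 3: Compute Lagrangian.
L = 59.636 + 14*-9.8885 = -78.803


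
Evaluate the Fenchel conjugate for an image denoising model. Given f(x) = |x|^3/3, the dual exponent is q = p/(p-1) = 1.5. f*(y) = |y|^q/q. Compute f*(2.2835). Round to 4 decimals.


The conjugate exponent q satisfies 1/p + 1/q = 1.
p = 3, so q = 3/(3 - 1) = 1.5
|y|^q = 2.2835^1.5 = 3.4507
f*(2.2835) = 3.4507 / 1.5 = 2.3004


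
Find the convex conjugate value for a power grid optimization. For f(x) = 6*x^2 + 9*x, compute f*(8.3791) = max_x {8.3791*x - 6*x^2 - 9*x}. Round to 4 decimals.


f*(y) = sup_x {y*x - a*x^2 - b*x} = sup_x {(y-b)*x - a*x^2}
FOC: (y - b) - 2a*x = 0 => x* = (y - b)/(2a)
x* = (8.3791 - 9)/(2*6) = -0.0517
f*(8.3791) = (y-b)^2/(4a) = (8.3791 - 9)^2/(4*6)
= 0.3855/24 = 0.0161
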